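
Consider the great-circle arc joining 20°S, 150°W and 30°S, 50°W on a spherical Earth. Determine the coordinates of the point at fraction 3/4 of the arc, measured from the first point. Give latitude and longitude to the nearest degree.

≈ 36°S, 75°W

Convert each endpoint to a unit vector on the sphere (x = cos φ cos λ, y = cos φ sin λ, z = sin φ).
The central angle between the endpoints is δ = arccos(p₁·p₂) ≈ 1.541 rad (88.3°).
Interpolate at f = 3/4 with slerp weights a = sin((1−f)δ)/sin δ ≈ 0.376, b = sin(fδ)/sin δ ≈ 0.916.
p = a·p₁ + b·p₂ ≈ (0.204, -0.784, -0.586); φ = arcsin(p_z) ≈ -35.90°, λ = atan2(p_y, p_x) ≈ -75.44°.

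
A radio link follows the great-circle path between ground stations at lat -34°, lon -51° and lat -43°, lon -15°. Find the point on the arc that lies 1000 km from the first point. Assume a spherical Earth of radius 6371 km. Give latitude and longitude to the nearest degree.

≈ lat -38°, lon -41°

Convert each endpoint to a unit vector on the sphere (x = cos φ cos λ, y = cos φ sin λ, z = sin φ).
The central angle between the endpoints is δ = arccos(p₁·p₂) ≈ 0.512 rad (29.3°). The total great-circle distance is δ·R ≈ 0.512 × 6371 ≈ 3260 km, so the target fraction is f = 1000/3260 ≈ 0.307.
Interpolate at f ≈ 0.307 with slerp weights a = sin((1−f)δ)/sin δ ≈ 0.709, b = sin(fδ)/sin δ ≈ 0.319.
p = a·p₁ + b·p₂ ≈ (0.596, -0.517, -0.614); φ = arcsin(p_z) ≈ -37.91°, λ = atan2(p_y, p_x) ≈ -40.98°.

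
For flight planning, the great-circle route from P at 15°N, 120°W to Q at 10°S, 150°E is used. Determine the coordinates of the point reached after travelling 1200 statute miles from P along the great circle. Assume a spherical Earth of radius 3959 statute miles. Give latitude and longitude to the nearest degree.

≈ 11°N, 137°W

Write both endpoints as unit vectors p₁, p₂ with components (cos φ cos λ, cos φ sin λ, sin φ).
The central angle between the endpoints is δ = arccos(p₁·p₂) ≈ 1.616 rad (92.6°). The total great-circle distance is δ·R ≈ 1.616 × 3959 ≈ 6397 mi, so the target fraction is f = 1200/6397 ≈ 0.188.
Interpolate at f ≈ 0.188 with slerp weights a = sin((1−f)δ)/sin δ ≈ 0.968, b = sin(fδ)/sin δ ≈ 0.299.
p = a·p₁ + b·p₂ ≈ (-0.722, -0.662, 0.199); φ = arcsin(p_z) ≈ 11.46°, λ = atan2(p_y, p_x) ≈ -137.47°.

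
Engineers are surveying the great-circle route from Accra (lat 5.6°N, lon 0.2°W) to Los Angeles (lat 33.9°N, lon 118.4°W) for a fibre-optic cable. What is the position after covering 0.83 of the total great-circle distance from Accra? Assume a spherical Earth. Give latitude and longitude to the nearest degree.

≈ lat 39°N, lon 96°W

Write both endpoints as unit vectors p₁, p₂ with components (cos φ cos λ, cos φ sin λ, sin φ).
The central angle between the endpoints is δ = arccos(p₁·p₂) ≈ 1.913 rad (109.6°).
Interpolate at f = 0.83 with slerp weights a = sin((1−f)δ)/sin δ ≈ 0.339, b = sin(fδ)/sin δ ≈ 1.062.
p = a·p₁ + b·p₂ ≈ (-0.081, -0.776, 0.625); φ = arcsin(p_z) ≈ 38.70°, λ = atan2(p_y, p_x) ≈ -95.99°.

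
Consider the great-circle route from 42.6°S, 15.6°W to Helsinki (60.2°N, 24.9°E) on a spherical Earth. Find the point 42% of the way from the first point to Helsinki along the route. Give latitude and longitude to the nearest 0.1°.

≈ 1.0°N, 1.6°W

From cos δ = sin φ₁ sin φ₂ + cos φ₁ cos φ₂ cos Δλ, the central angle is δ ≈ 1.885 rad (108.0°).
Interpolate at f = 0.42 with slerp weights a = sin((1−f)δ)/sin δ ≈ 0.934, b = sin(fδ)/sin δ ≈ 0.748.
p = a·p₁ + b·p₂ ≈ (0.999, -0.028, 0.017); φ = arcsin(p_z) ≈ 0.98°, λ = atan2(p_y, p_x) ≈ -1.62°.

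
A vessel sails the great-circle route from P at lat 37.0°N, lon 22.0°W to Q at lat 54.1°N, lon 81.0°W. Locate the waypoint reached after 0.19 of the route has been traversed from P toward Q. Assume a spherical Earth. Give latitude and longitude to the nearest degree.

The haversine formula gives a central angle δ ≈ 0.754 rad (43.2°) between the endpoints.
Interpolate at f = 0.19 with slerp weights a = sin((1−f)δ)/sin δ ≈ 0.838, b = sin(fδ)/sin δ ≈ 0.209.
p = a·p₁ + b·p₂ ≈ (0.639, -0.371, 0.673); φ = arcsin(p_z) ≈ 42.31°, λ = atan2(p_y, p_x) ≈ -30.15°.

≈ lat 42°N, lon 30°W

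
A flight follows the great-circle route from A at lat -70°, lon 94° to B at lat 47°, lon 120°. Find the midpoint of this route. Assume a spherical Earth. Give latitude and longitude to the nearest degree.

The haversine formula gives a central angle δ ≈ 2.069 rad (118.5°) between the endpoints.
Interpolate at f = 1/2 with slerp weights a = sin((1−f)δ)/sin δ ≈ 0.978, b = sin(fδ)/sin δ ≈ 0.978.
p = a·p₁ + b·p₂ ≈ (-0.357, 0.912, -0.204); φ = arcsin(p_z) ≈ -11.76°, λ = atan2(p_y, p_x) ≈ 111.38°.

≈ lat -12°, lon 111°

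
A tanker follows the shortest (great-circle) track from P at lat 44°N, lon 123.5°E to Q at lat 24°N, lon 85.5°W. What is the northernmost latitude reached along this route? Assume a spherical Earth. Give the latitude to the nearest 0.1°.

≈ 70.5°N

The great circle lies in the plane with unit normal n̂ = (p₁ × p₂)/|p₁ × p₂|.
Here n̂_z ≈ +0.333; the vertex latitude is φ_max = arccos|n̂_z| ≈ 70.5°.
Check via Clairaut: cos φ_max = |cos φ₁| · sin C = cos(44.0°)·sin(27.6°) ≈ 0.333, again giving ≈ 70.5°.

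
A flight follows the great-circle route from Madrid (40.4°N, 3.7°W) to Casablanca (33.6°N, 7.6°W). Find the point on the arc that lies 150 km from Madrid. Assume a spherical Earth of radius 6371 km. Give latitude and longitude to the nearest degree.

The haversine formula gives a central angle δ ≈ 0.131 rad (7.5°) between the endpoints. The total great-circle distance is δ·R ≈ 0.131 × 6371 ≈ 831 km, so the target fraction is f = 150/831 ≈ 0.180.
Interpolate at f ≈ 0.180 with slerp weights a = sin((1−f)δ)/sin δ ≈ 0.820, b = sin(fδ)/sin δ ≈ 0.181.
p = a·p₁ + b·p₂ ≈ (0.773, -0.060, 0.632); φ = arcsin(p_z) ≈ 39.18°, λ = atan2(p_y, p_x) ≈ -4.46°.

≈ 39°N, 4°W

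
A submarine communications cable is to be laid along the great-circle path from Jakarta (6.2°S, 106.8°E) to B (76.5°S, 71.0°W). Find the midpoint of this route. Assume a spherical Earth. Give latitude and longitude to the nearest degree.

≈ (55°S, 106°E)

Write both endpoints as unit vectors p₁, p₂ with components (cos φ cos λ, cos φ sin λ, sin φ).
The central angle between the endpoints is δ = arccos(p₁·p₂) ≈ 1.698 rad (97.3°).
Interpolate at f = 1/2 with slerp weights a = sin((1−f)δ)/sin δ ≈ 0.757, b = sin(fδ)/sin δ ≈ 0.757.
p = a·p₁ + b·p₂ ≈ (-0.160, 0.553, -0.818); φ = arcsin(p_z) ≈ -54.84°, λ = atan2(p_y, p_x) ≈ 106.13°.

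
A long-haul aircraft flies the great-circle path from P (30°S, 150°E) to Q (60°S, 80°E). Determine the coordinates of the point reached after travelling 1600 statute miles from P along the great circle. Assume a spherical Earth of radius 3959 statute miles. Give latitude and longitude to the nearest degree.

≈ (48°S, 130°E)

Convert each endpoint to a unit vector on the sphere (x = cos φ cos λ, y = cos φ sin λ, z = sin φ).
The central angle between the endpoints is δ = arccos(p₁·p₂) ≈ 0.951 rad (54.5°). The total great-circle distance is δ·R ≈ 0.951 × 3959 ≈ 3764 mi, so the target fraction is f = 1600/3764 ≈ 0.425.
Interpolate at f ≈ 0.425 with slerp weights a = sin((1−f)δ)/sin δ ≈ 0.639, b = sin(fδ)/sin δ ≈ 0.483.
p = a·p₁ + b·p₂ ≈ (-0.437, 0.514, -0.738); φ = arcsin(p_z) ≈ -47.54°, λ = atan2(p_y, p_x) ≈ 130.35°.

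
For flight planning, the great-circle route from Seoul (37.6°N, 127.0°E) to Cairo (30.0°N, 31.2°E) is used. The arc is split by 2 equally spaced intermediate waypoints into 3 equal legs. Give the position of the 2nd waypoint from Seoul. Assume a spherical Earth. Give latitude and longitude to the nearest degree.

The haversine formula gives a central angle δ ≈ 1.333 rad (76.4°) between the endpoints.
Interpolate at f = 2/3 with slerp weights a = sin((1−f)δ)/sin δ ≈ 0.442, b = sin(fδ)/sin δ ≈ 0.799.
p = a·p₁ + b·p₂ ≈ (0.381, 0.638, 0.669); φ = arcsin(p_z) ≈ 42.00°, λ = atan2(p_y, p_x) ≈ 59.18°.

≈ 42°N, 59°E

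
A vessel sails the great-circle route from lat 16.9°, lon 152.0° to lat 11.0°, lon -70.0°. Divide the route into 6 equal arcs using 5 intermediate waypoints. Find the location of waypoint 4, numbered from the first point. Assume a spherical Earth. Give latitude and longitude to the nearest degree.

≈ lat 31°, lon -112°

From cos δ = sin φ₁ sin φ₂ + cos φ₁ cos φ₂ cos Δλ, the central angle is δ ≈ 2.269 rad (130.0°).
Interpolate at f = 4/6 with slerp weights a = sin((1−f)δ)/sin δ ≈ 0.895, b = sin(fδ)/sin δ ≈ 1.303.
p = a·p₁ + b·p₂ ≈ (-0.319, -0.800, 0.509); φ = arcsin(p_z) ≈ 30.59°, λ = atan2(p_y, p_x) ≈ -111.76°.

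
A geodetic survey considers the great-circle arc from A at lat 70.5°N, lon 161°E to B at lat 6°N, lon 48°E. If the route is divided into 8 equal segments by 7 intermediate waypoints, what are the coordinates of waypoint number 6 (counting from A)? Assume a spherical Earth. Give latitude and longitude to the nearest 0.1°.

≈ lat 27.7°N, lon 55.8°E

From cos δ = sin φ₁ sin φ₂ + cos φ₁ cos φ₂ cos Δλ, the central angle is δ ≈ 1.602 rad (91.8°).
Interpolate at f = 6/8 with slerp weights a = sin((1−f)δ)/sin δ ≈ 0.390, b = sin(fδ)/sin δ ≈ 0.933.
p = a·p₁ + b·p₂ ≈ (0.498, 0.732, 0.465); φ = arcsin(p_z) ≈ 27.72°, λ = atan2(p_y, p_x) ≈ 55.78°.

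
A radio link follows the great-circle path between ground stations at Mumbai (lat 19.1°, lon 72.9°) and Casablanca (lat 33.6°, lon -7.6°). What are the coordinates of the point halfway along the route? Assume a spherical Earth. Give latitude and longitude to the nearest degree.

≈ lat 33°, lon 36°

Write both endpoints as unit vectors p₁, p₂ with components (cos φ cos λ, cos φ sin λ, sin φ).
The central angle between the endpoints is δ = arccos(p₁·p₂) ≈ 1.255 rad (71.9°).
Interpolate at f = 1/2 with slerp weights a = sin((1−f)δ)/sin δ ≈ 0.618, b = sin(fδ)/sin δ ≈ 0.618.
p = a·p₁ + b·p₂ ≈ (0.681, 0.490, 0.544); φ = arcsin(p_z) ≈ 32.95°, λ = atan2(p_y, p_x) ≈ 35.70°.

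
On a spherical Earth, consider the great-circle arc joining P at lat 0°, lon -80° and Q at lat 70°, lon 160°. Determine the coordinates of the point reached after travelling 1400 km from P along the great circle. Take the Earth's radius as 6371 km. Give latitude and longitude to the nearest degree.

≈ lat 12°, lon -84°

Convert each endpoint to a unit vector on the sphere (x = cos φ cos λ, y = cos φ sin λ, z = sin φ).
The central angle between the endpoints is δ = arccos(p₁·p₂) ≈ 1.743 rad (99.8°). The total great-circle distance is δ·R ≈ 1.743 × 6371 ≈ 11102 km, so the target fraction is f = 1400/11102 ≈ 0.126.
Interpolate at f ≈ 0.126 with slerp weights a = sin((1−f)δ)/sin δ ≈ 1.014, b = sin(fδ)/sin δ ≈ 0.221.
p = a·p₁ + b·p₂ ≈ (0.105, -0.973, 0.208); φ = arcsin(p_z) ≈ 12.00°, λ = atan2(p_y, p_x) ≈ -83.84°.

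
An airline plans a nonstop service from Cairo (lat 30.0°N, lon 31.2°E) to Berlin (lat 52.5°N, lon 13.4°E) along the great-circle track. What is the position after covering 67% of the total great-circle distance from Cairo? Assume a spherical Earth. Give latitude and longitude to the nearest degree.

The haversine formula gives a central angle δ ≈ 0.454 rad (26.0°) between the endpoints.
Interpolate at f = 0.67 with slerp weights a = sin((1−f)δ)/sin δ ≈ 0.340, b = sin(fδ)/sin δ ≈ 0.683.
p = a·p₁ + b·p₂ ≈ (0.657, 0.249, 0.712); φ = arcsin(p_z) ≈ 45.40°, λ = atan2(p_y, p_x) ≈ 20.77°.

≈ lat 45°N, lon 21°E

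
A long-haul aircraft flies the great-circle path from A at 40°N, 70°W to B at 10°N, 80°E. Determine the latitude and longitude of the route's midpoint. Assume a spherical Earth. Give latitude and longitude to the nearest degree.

Convert each endpoint to a unit vector on the sphere (x = cos φ cos λ, y = cos φ sin λ, z = sin φ).
The central angle between the endpoints is δ = arccos(p₁·p₂) ≈ 2.143 rad (122.8°).
Interpolate at f = 1/2 with slerp weights a = sin((1−f)δ)/sin δ ≈ 1.045, b = sin(fδ)/sin δ ≈ 1.045.
p = a·p₁ + b·p₂ ≈ (0.452, 0.261, 0.853); φ = arcsin(p_z) ≈ 58.52°, λ = atan2(p_y, p_x) ≈ 30.00°.

≈ 59°N, 30°E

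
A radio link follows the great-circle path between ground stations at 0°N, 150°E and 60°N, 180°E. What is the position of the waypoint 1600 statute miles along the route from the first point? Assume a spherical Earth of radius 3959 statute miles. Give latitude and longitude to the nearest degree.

≈ 22°N, 157°E

Convert each endpoint to a unit vector on the sphere (x = cos φ cos λ, y = cos φ sin λ, z = sin φ).
The central angle between the endpoints is δ = arccos(p₁·p₂) ≈ 1.123 rad (64.3°). The total great-circle distance is δ·R ≈ 1.123 × 3959 ≈ 4446 mi, so the target fraction is f = 1600/4446 ≈ 0.360.
Interpolate at f ≈ 0.360 with slerp weights a = sin((1−f)δ)/sin δ ≈ 0.731, b = sin(fδ)/sin δ ≈ 0.436.
p = a·p₁ + b·p₂ ≈ (-0.851, 0.365, 0.378); φ = arcsin(p_z) ≈ 22.20°, λ = atan2(p_y, p_x) ≈ 156.76°.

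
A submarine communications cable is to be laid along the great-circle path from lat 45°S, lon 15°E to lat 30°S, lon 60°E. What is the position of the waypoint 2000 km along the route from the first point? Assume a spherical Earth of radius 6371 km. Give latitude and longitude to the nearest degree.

≈ lat 40°S, lon 39°E

From cos δ = sin φ₁ sin φ₂ + cos φ₁ cos φ₂ cos Δλ, the central angle is δ ≈ 0.666 rad (38.1°). The total great-circle distance is δ·R ≈ 0.666 × 6371 ≈ 4240 km, so the target fraction is f = 2000/4240 ≈ 0.472.
Interpolate at f ≈ 0.472 with slerp weights a = sin((1−f)δ)/sin δ ≈ 0.558, b = sin(fδ)/sin δ ≈ 0.500.
p = a·p₁ + b·p₂ ≈ (0.598, 0.477, -0.644); φ = arcsin(p_z) ≈ -40.12°, λ = atan2(p_y, p_x) ≈ 38.61°.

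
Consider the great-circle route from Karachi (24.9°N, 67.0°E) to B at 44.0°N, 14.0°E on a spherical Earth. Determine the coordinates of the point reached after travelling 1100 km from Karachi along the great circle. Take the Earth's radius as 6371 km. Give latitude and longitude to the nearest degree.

Convert each endpoint to a unit vector on the sphere (x = cos φ cos λ, y = cos φ sin λ, z = sin φ).
The central angle between the endpoints is δ = arccos(p₁·p₂) ≈ 0.816 rad (46.8°). The total great-circle distance is δ·R ≈ 0.816 × 6371 ≈ 5199 km, so the target fraction is f = 1100/5199 ≈ 0.212.
Interpolate at f ≈ 0.212 with slerp weights a = sin((1−f)δ)/sin δ ≈ 0.824, b = sin(fδ)/sin δ ≈ 0.236.
p = a·p₁ + b·p₂ ≈ (0.456, 0.729, 0.511); φ = arcsin(p_z) ≈ 30.70°, λ = atan2(p_y, p_x) ≈ 57.93°.

≈ 31°N, 58°E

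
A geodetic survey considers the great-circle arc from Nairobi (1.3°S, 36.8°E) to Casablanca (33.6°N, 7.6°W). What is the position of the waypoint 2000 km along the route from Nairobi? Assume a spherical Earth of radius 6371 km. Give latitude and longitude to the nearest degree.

Convert each endpoint to a unit vector on the sphere (x = cos φ cos λ, y = cos φ sin λ, z = sin φ).
The central angle between the endpoints is δ = arccos(p₁·p₂) ≈ 0.949 rad (54.4°). The total great-circle distance is δ·R ≈ 0.949 × 6371 ≈ 6047 km, so the target fraction is f = 2000/6047 ≈ 0.331.
Interpolate at f ≈ 0.331 with slerp weights a = sin((1−f)δ)/sin δ ≈ 0.730, b = sin(fδ)/sin δ ≈ 0.380.
p = a·p₁ + b·p₂ ≈ (0.898, 0.395, 0.194); φ = arcsin(p_z) ≈ 11.17°, λ = atan2(p_y, p_x) ≈ 23.76°.

≈ 11°N, 24°E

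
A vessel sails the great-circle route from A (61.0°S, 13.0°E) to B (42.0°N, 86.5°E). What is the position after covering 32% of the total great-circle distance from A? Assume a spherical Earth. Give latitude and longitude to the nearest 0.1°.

≈ (31.0°S, 48.8°E)

Convert each endpoint to a unit vector on the sphere (x = cos φ cos λ, y = cos φ sin λ, z = sin φ).
The central angle between the endpoints is δ = arccos(p₁·p₂) ≈ 2.075 rad (118.9°).
Interpolate at f = 0.32 with slerp weights a = sin((1−f)δ)/sin δ ≈ 1.127, b = sin(fδ)/sin δ ≈ 0.704.
p = a·p₁ + b·p₂ ≈ (0.564, 0.645, -0.515); φ = arcsin(p_z) ≈ -31.01°, λ = atan2(p_y, p_x) ≈ 48.81°.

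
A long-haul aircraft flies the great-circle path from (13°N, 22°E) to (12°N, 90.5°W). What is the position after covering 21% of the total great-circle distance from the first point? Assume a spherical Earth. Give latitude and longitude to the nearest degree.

Write both endpoints as unit vectors p₁, p₂ with components (cos φ cos λ, cos φ sin λ, sin φ).
The central angle between the endpoints is δ = arccos(p₁·p₂) ≈ 1.894 rad (108.5°).
Interpolate at f = 0.21 with slerp weights a = sin((1−f)δ)/sin δ ≈ 1.052, b = sin(fδ)/sin δ ≈ 0.409.
p = a·p₁ + b·p₂ ≈ (0.947, -0.016, 0.322); φ = arcsin(p_z) ≈ 18.76°, λ = atan2(p_y, p_x) ≈ -0.95°.

≈ (19°N, 1°W)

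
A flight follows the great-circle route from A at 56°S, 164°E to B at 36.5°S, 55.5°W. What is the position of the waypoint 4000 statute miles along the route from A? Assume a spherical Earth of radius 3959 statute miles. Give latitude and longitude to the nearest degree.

≈ 58°S, 71°W

The haversine formula gives a central angle δ ≈ 1.424 rad (81.6°) between the endpoints. The total great-circle distance is δ·R ≈ 1.424 × 3959 ≈ 5638 mi, so the target fraction is f = 4000/5638 ≈ 0.710.
Interpolate at f ≈ 0.710 with slerp weights a = sin((1−f)δ)/sin δ ≈ 0.406, b = sin(fδ)/sin δ ≈ 0.856.
p = a·p₁ + b·p₂ ≈ (0.171, -0.505, -0.846); φ = arcsin(p_z) ≈ -57.80°, λ = atan2(p_y, p_x) ≈ -71.23°.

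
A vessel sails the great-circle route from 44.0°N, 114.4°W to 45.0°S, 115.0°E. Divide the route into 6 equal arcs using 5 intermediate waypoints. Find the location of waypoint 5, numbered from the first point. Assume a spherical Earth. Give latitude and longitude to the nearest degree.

The haversine formula gives a central angle δ ≈ 2.536 rad (145.3°) between the endpoints.
Interpolate at f = 5/6 with slerp weights a = sin((1−f)δ)/sin δ ≈ 0.721, b = sin(fδ)/sin δ ≈ 1.505.
p = a·p₁ + b·p₂ ≈ (-0.664, 0.492, -0.563); φ = arcsin(p_z) ≈ -34.28°, λ = atan2(p_y, p_x) ≈ 143.45°.

≈ 34°S, 143°E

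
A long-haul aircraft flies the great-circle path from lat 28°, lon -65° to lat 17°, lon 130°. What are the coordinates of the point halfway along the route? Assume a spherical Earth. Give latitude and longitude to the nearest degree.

Write both endpoints as unit vectors p₁, p₂ with components (cos φ cos λ, cos φ sin λ, sin φ).
The central angle between the endpoints is δ = arccos(p₁·p₂) ≈ 2.316 rad (132.7°).
Interpolate at f = 1/2 with slerp weights a = sin((1−f)δ)/sin δ ≈ 1.247, b = sin(fδ)/sin δ ≈ 1.247.
p = a·p₁ + b·p₂ ≈ (-0.301, -0.084, 0.950); φ = arcsin(p_z) ≈ 71.78°, λ = atan2(p_y, p_x) ≈ -164.35°.

≈ lat 72°, lon -164°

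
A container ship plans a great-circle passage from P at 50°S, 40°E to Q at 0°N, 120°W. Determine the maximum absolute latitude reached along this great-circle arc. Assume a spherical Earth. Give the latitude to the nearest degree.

≈ 74°S

The great circle lies in the plane with unit normal n̂ = (p₁ × p₂)/|p₁ × p₂|.
Here n̂_z ≈ -0.276; the vertex latitude is φ_max = arccos|n̂_z| ≈ 74.0°.
Check via Clairaut: cos φ_max = |cos φ₁| · sin C = cos(50.0°)·sin(154.6°) ≈ 0.276, again giving ≈ 74.0°.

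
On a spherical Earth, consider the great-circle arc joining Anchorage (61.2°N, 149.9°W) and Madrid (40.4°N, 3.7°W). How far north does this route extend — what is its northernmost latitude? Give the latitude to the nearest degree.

≈ 78°N

The great circle lies in the plane with unit normal n̂ = (p₁ × p₂)/|p₁ × p₂|.
Here n̂_z ≈ +0.212; the vertex latitude is φ_max = arccos|n̂_z| ≈ 77.8°.
Check via Clairaut: cos φ_max = |cos φ₁| · sin C = cos(61.2°)·sin(26.0°) ≈ 0.212, again giving ≈ 77.8°.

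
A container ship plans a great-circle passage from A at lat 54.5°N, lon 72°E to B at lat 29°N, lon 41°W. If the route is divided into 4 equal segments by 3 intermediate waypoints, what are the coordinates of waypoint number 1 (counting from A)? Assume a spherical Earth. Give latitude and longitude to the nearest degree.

≈ lat 61°N, lon 37°E

Convert each endpoint to a unit vector on the sphere (x = cos φ cos λ, y = cos φ sin λ, z = sin φ).
The central angle between the endpoints is δ = arccos(p₁·p₂) ≈ 1.373 rad (78.7°).
Interpolate at f = 1/4 with slerp weights a = sin((1−f)δ)/sin δ ≈ 0.874, b = sin(fδ)/sin δ ≈ 0.343.
p = a·p₁ + b·p₂ ≈ (0.383, 0.286, 0.878); φ = arcsin(p_z) ≈ 61.42°, λ = atan2(p_y, p_x) ≈ 36.70°.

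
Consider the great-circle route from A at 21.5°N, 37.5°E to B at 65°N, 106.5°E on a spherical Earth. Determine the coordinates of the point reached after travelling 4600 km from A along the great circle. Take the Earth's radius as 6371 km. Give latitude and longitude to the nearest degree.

≈ 56°N, 69°E

Convert each endpoint to a unit vector on the sphere (x = cos φ cos λ, y = cos φ sin λ, z = sin φ).
The central angle between the endpoints is δ = arccos(p₁·p₂) ≈ 1.078 rad (61.8°). The total great-circle distance is δ·R ≈ 1.078 × 6371 ≈ 6868 km, so the target fraction is f = 4600/6868 ≈ 0.670.
Interpolate at f ≈ 0.670 with slerp weights a = sin((1−f)δ)/sin δ ≈ 0.396, b = sin(fδ)/sin δ ≈ 0.750.
p = a·p₁ + b·p₂ ≈ (0.202, 0.528, 0.825); φ = arcsin(p_z) ≈ 55.57°, λ = atan2(p_y, p_x) ≈ 69.07°.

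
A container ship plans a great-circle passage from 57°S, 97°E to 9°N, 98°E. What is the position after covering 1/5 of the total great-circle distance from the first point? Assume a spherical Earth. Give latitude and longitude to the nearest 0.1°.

Convert each endpoint to a unit vector on the sphere (x = cos φ cos λ, y = cos φ sin λ, z = sin φ).
The central angle between the endpoints is δ = arccos(p₁·p₂) ≈ 1.152 rad (66.0°).
Interpolate at f = 1/5 with slerp weights a = sin((1−f)δ)/sin δ ≈ 0.872, b = sin(fδ)/sin δ ≈ 0.250.
p = a·p₁ + b·p₂ ≈ (-0.092, 0.716, -0.692); φ = arcsin(p_z) ≈ -43.80°, λ = atan2(p_y, p_x) ≈ 97.34°.

≈ 43.8°S, 97.3°E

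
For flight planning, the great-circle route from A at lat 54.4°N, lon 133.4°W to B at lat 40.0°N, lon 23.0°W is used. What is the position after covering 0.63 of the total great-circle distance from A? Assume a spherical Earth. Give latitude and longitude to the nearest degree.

≈ lat 58°N, lon 51°W

Write both endpoints as unit vectors p₁, p₂ with components (cos φ cos λ, cos φ sin λ, sin φ).
The central angle between the endpoints is δ = arccos(p₁·p₂) ≈ 1.195 rad (68.5°).
Interpolate at f = 0.63 with slerp weights a = sin((1−f)δ)/sin δ ≈ 0.460, b = sin(fδ)/sin δ ≈ 0.735.
p = a·p₁ + b·p₂ ≈ (0.334, -0.415, 0.846); φ = arcsin(p_z) ≈ 57.82°, λ = atan2(p_y, p_x) ≈ -51.12°.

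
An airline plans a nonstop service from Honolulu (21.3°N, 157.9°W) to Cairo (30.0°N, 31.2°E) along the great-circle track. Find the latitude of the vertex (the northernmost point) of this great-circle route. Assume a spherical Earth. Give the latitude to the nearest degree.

The great circle lies in the plane with unit normal n̂ = (p₁ × p₂)/|p₁ × p₂|.
Here n̂_z ≈ -0.162; the vertex latitude is φ_max = arccos|n̂_z| ≈ 80.7°.

≈ 81°N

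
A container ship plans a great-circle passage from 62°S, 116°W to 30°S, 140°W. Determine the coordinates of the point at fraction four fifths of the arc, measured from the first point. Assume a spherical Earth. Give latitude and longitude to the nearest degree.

Write both endpoints as unit vectors p₁, p₂ with components (cos φ cos λ, cos φ sin λ, sin φ).
The central angle between the endpoints is δ = arccos(p₁·p₂) ≈ 0.622 rad (35.6°).
Interpolate at f = 4/5 with slerp weights a = sin((1−f)δ)/sin δ ≈ 0.213, b = sin(fδ)/sin δ ≈ 0.819.
p = a·p₁ + b·p₂ ≈ (-0.587, -0.546, -0.598); φ = arcsin(p_z) ≈ -36.70°, λ = atan2(p_y, p_x) ≈ -137.09°.

≈ 37°S, 137°W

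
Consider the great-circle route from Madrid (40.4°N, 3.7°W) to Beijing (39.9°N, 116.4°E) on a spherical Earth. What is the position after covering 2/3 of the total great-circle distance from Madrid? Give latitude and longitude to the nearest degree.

The haversine formula gives a central angle δ ≈ 1.448 rad (82.9°) between the endpoints.
Interpolate at f = 2/3 with slerp weights a = sin((1−f)δ)/sin δ ≈ 0.468, b = sin(fδ)/sin δ ≈ 0.828.
p = a·p₁ + b·p₂ ≈ (0.073, 0.546, 0.834); φ = arcsin(p_z) ≈ 56.56°, λ = atan2(p_y, p_x) ≈ 82.41°.

≈ 57°N, 82°E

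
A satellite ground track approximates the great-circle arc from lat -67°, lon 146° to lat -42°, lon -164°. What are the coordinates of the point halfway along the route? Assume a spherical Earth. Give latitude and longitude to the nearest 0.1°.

Write both endpoints as unit vectors p₁, p₂ with components (cos φ cos λ, cos φ sin λ, sin φ).
The central angle between the endpoints is δ = arccos(p₁·p₂) ≈ 0.639 rad (36.6°).
Interpolate at f = 1/2 with slerp weights a = sin((1−f)δ)/sin δ ≈ 0.527, b = sin(fδ)/sin δ ≈ 0.527.
p = a·p₁ + b·p₂ ≈ (-0.547, 0.007, -0.837); φ = arcsin(p_z) ≈ -56.85°, λ = atan2(p_y, p_x) ≈ 179.25°.

≈ lat -56.8°, lon 179.2°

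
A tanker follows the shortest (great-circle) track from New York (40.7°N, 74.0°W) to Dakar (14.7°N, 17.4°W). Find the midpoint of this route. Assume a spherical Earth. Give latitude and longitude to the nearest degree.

≈ (31°N, 42°W)

Write both endpoints as unit vectors p₁, p₂ with components (cos φ cos λ, cos φ sin λ, sin φ).
The central angle between the endpoints is δ = arccos(p₁·p₂) ≈ 0.965 rad (55.3°).
Interpolate at f = 1/2 with slerp weights a = sin((1−f)δ)/sin δ ≈ 0.564, b = sin(fδ)/sin δ ≈ 0.564.
p = a·p₁ + b·p₂ ≈ (0.639, -0.575, 0.511); φ = arcsin(p_z) ≈ 30.75°, λ = atan2(p_y, p_x) ≈ -41.97°.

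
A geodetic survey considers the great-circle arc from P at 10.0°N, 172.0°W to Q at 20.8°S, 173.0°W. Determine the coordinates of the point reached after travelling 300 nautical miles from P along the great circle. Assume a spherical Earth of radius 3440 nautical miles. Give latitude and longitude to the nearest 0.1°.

The haversine formula gives a central angle δ ≈ 0.538 rad (30.8°) between the endpoints. The total great-circle distance is δ·R ≈ 0.538 × 3440 ≈ 1850 nmi, so the target fraction is f = 300/1850 ≈ 0.162.
Interpolate at f ≈ 0.162 with slerp weights a = sin((1−f)δ)/sin δ ≈ 0.850, b = sin(fδ)/sin δ ≈ 0.170.
p = a·p₁ + b·p₂ ≈ (-0.987, -0.136, 0.087); φ = arcsin(p_z) ≈ 5.01°, λ = atan2(p_y, p_x) ≈ -172.16°.

≈ 5.0°N, 172.2°W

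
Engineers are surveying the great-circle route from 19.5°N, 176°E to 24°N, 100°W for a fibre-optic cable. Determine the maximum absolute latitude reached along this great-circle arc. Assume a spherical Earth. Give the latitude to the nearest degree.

The great circle lies in the plane with unit normal n̂ = (p₁ × p₂)/|p₁ × p₂|.
Here n̂_z ≈ +0.879; the vertex latitude is φ_max = arccos|n̂_z| ≈ 28.5°.
Check via Clairaut: cos φ_max = |cos φ₁| · sin C = cos(19.5°)·sin(68.8°) ≈ 0.879, again giving ≈ 28.5°.

≈ 28°N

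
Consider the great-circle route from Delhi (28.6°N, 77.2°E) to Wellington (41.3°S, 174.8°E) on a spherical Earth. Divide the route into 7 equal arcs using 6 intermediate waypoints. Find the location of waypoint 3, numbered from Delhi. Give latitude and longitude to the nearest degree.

The haversine formula gives a central angle δ ≈ 1.986 rad (113.8°) between the endpoints.
Interpolate at f = 3/7 with slerp weights a = sin((1−f)δ)/sin δ ≈ 0.990, b = sin(fδ)/sin δ ≈ 0.822.
p = a·p₁ + b·p₂ ≈ (-0.422, 0.904, -0.068); φ = arcsin(p_z) ≈ -3.91°, λ = atan2(p_y, p_x) ≈ 115.03°.

≈ 4°S, 115°E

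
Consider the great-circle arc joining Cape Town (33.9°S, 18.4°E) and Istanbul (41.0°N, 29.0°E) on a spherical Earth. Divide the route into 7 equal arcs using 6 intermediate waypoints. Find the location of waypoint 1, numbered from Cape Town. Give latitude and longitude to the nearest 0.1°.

Write both endpoints as unit vectors p₁, p₂ with components (cos φ cos λ, cos φ sin λ, sin φ).
The central angle between the endpoints is δ = arccos(p₁·p₂) ≈ 1.318 rad (75.5°).
Interpolate at f = 1/7 with slerp weights a = sin((1−f)δ)/sin δ ≈ 0.934, b = sin(fδ)/sin δ ≈ 0.193.
p = a·p₁ + b·p₂ ≈ (0.863, 0.315, -0.394); φ = arcsin(p_z) ≈ -23.21°, λ = atan2(p_y, p_x) ≈ 20.07°.

≈ (23.2°S, 20.1°E)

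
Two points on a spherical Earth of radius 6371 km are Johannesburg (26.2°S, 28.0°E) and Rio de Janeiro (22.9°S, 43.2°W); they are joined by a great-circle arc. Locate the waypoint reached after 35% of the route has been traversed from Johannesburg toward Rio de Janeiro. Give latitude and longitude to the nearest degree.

From cos δ = sin φ₁ sin φ₂ + cos φ₁ cos φ₂ cos Δλ, the central angle is δ ≈ 1.117 rad (64.0°).
Interpolate at f = 0.35 with slerp weights a = sin((1−f)δ)/sin δ ≈ 0.739, b = sin(fδ)/sin δ ≈ 0.424.
p = a·p₁ + b·p₂ ≈ (0.870, 0.044, -0.491); φ = arcsin(p_z) ≈ -29.42°, λ = atan2(p_y, p_x) ≈ 2.88°.

≈ 29°S, 3°E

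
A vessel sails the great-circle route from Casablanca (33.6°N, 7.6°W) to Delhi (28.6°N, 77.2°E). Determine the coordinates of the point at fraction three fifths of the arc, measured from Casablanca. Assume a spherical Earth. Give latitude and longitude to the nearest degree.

From cos δ = sin φ₁ sin φ₂ + cos φ₁ cos φ₂ cos Δλ, the central angle is δ ≈ 1.233 rad (70.7°).
Interpolate at f = 3/5 with slerp weights a = sin((1−f)δ)/sin δ ≈ 0.502, b = sin(fδ)/sin δ ≈ 0.715.
p = a·p₁ + b·p₂ ≈ (0.553, 0.557, 0.620); φ = arcsin(p_z) ≈ 38.30°, λ = atan2(p_y, p_x) ≈ 45.16°.

≈ 38°N, 45°E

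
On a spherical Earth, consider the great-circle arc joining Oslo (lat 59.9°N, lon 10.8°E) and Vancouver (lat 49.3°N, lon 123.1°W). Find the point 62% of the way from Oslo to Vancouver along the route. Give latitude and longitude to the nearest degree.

≈ lat 70°N, lon 94°W

Convert each endpoint to a unit vector on the sphere (x = cos φ cos λ, y = cos φ sin λ, z = sin φ).
The central angle between the endpoints is δ = arccos(p₁·p₂) ≈ 1.127 rad (64.6°).
Interpolate at f = 0.62 with slerp weights a = sin((1−f)δ)/sin δ ≈ 0.460, b = sin(fδ)/sin δ ≈ 0.712.
p = a·p₁ + b·p₂ ≈ (-0.027, -0.346, 0.938); φ = arcsin(p_z) ≈ 69.70°, λ = atan2(p_y, p_x) ≈ -94.48°.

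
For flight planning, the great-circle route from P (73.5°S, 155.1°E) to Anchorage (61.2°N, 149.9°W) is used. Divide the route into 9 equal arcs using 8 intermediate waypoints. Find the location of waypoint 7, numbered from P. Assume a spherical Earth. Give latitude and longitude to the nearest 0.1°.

≈ (31.3°N, 162.4°W)

Convert each endpoint to a unit vector on the sphere (x = cos φ cos λ, y = cos φ sin λ, z = sin φ).
The central angle between the endpoints is δ = arccos(p₁·p₂) ≈ 2.437 rad (139.6°).
Interpolate at f = 7/9 with slerp weights a = sin((1−f)δ)/sin δ ≈ 0.796, b = sin(fδ)/sin δ ≈ 1.463.
p = a·p₁ + b·p₂ ≈ (-0.815, -0.258, 0.519); φ = arcsin(p_z) ≈ 31.28°, λ = atan2(p_y, p_x) ≈ -162.41°.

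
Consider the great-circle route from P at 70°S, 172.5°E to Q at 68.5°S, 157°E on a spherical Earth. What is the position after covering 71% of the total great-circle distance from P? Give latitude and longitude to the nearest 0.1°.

Write both endpoints as unit vectors p₁, p₂ with components (cos φ cos λ, cos φ sin λ, sin φ).
The central angle between the endpoints is δ = arccos(p₁·p₂) ≈ 0.099 rad (5.7°).
Interpolate at f = 0.71 with slerp weights a = sin((1−f)δ)/sin δ ≈ 0.290, b = sin(fδ)/sin δ ≈ 0.711.
p = a·p₁ + b·p₂ ≈ (-0.338, 0.115, -0.934); φ = arcsin(p_z) ≈ -69.08°, λ = atan2(p_y, p_x) ≈ 161.26°.

≈ 69.1°S, 161.3°E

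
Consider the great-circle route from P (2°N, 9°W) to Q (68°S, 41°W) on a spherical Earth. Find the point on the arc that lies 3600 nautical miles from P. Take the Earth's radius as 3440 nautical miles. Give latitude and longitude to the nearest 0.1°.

From cos δ = sin φ₁ sin φ₂ + cos φ₁ cos φ₂ cos Δλ, the central angle is δ ≈ 1.282 rad (73.4°). The total great-circle distance is δ·R ≈ 1.282 × 3440 ≈ 4409 nmi, so the target fraction is f = 3600/4409 ≈ 0.817.
Interpolate at f ≈ 0.817 with slerp weights a = sin((1−f)δ)/sin δ ≈ 0.243, b = sin(fδ)/sin δ ≈ 0.903.
p = a·p₁ + b·p₂ ≈ (0.495, -0.260, -0.829); φ = arcsin(p_z) ≈ -55.99°, λ = atan2(p_y, p_x) ≈ -27.69°.

≈ (56.0°S, 27.7°W)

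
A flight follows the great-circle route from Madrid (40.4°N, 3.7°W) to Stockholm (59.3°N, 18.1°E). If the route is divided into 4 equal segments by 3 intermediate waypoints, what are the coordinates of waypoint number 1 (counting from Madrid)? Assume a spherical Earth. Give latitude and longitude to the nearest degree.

The haversine formula gives a central angle δ ≈ 0.407 rad (23.3°) between the endpoints.
Interpolate at f = 1/4 with slerp weights a = sin((1−f)δ)/sin δ ≈ 0.759, b = sin(fδ)/sin δ ≈ 0.257.
p = a·p₁ + b·p₂ ≈ (0.701, 0.003, 0.713); φ = arcsin(p_z) ≈ 45.45°, λ = atan2(p_y, p_x) ≈ 0.28°.

≈ (45°N, 0°E)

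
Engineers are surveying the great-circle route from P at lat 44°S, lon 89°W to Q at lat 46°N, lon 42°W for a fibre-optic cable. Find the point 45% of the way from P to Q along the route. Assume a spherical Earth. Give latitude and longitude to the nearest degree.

≈ lat 4°S, lon 68°W

Convert each endpoint to a unit vector on the sphere (x = cos φ cos λ, y = cos φ sin λ, z = sin φ).
The central angle between the endpoints is δ = arccos(p₁·p₂) ≈ 1.730 rad (99.1°).
Interpolate at f = 0.45 with slerp weights a = sin((1−f)δ)/sin δ ≈ 0.825, b = sin(fδ)/sin δ ≈ 0.711.
p = a·p₁ + b·p₂ ≈ (0.378, -0.924, -0.061); φ = arcsin(p_z) ≈ -3.51°, λ = atan2(p_y, p_x) ≈ -67.77°.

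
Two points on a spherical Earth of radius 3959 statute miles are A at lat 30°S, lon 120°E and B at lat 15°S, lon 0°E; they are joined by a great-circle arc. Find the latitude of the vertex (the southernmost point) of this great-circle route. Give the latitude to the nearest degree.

The great circle lies in the plane with unit normal n̂ = (p₁ × p₂)/|p₁ × p₂|.
Here n̂_z ≈ -0.757; the vertex latitude is φ_max = arccos|n̂_z| ≈ 40.8°.

≈ 41°S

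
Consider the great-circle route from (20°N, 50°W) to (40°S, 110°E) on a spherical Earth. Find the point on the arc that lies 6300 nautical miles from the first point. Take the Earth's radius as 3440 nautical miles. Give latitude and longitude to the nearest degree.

≈ (55°S, 38°E)

Convert each endpoint to a unit vector on the sphere (x = cos φ cos λ, y = cos φ sin λ, z = sin φ).
The central angle between the endpoints is δ = arccos(p₁·p₂) ≈ 2.682 rad (153.7°). The total great-circle distance is δ·R ≈ 2.682 × 3440 ≈ 9226 nmi, so the target fraction is f = 6300/9226 ≈ 0.683.
Interpolate at f ≈ 0.683 with slerp weights a = sin((1−f)δ)/sin δ ≈ 1.695, b = sin(fδ)/sin δ ≈ 2.179.
p = a·p₁ + b·p₂ ≈ (0.453, 0.348, -0.821); φ = arcsin(p_z) ≈ -55.16°, λ = atan2(p_y, p_x) ≈ 37.54°.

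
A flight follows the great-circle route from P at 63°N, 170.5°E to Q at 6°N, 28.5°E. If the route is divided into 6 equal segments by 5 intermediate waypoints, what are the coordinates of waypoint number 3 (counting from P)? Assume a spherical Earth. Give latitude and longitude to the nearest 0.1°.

Convert each endpoint to a unit vector on the sphere (x = cos φ cos λ, y = cos φ sin λ, z = sin φ).
The central angle between the endpoints is δ = arccos(p₁·p₂) ≈ 1.837 rad (105.2°).
Interpolate at f = 3/6 with slerp weights a = sin((1−f)δ)/sin δ ≈ 0.823, b = sin(fδ)/sin δ ≈ 0.823.
p = a·p₁ + b·p₂ ≈ (0.351, 0.452, 0.820); φ = arcsin(p_z) ≈ 55.06°, λ = atan2(p_y, p_x) ≈ 52.20°.

≈ 55.1°N, 52.2°E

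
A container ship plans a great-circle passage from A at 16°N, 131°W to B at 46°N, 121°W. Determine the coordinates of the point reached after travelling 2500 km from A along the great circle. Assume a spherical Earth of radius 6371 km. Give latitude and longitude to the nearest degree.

≈ 38°N, 125°W

From cos δ = sin φ₁ sin φ₂ + cos φ₁ cos φ₂ cos Δλ, the central angle is δ ≈ 0.544 rad (31.1°). The total great-circle distance is δ·R ≈ 0.544 × 6371 ≈ 3463 km, so the target fraction is f = 2500/3463 ≈ 0.722.
Interpolate at f ≈ 0.722 with slerp weights a = sin((1−f)δ)/sin δ ≈ 0.291, b = sin(fδ)/sin δ ≈ 0.739.
p = a·p₁ + b·p₂ ≈ (-0.448, -0.651, 0.612); φ = arcsin(p_z) ≈ 37.74°, λ = atan2(p_y, p_x) ≈ -124.52°.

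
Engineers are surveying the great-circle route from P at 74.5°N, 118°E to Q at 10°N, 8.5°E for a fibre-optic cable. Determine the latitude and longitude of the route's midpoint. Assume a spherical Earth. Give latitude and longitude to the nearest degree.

≈ 51°N, 24°E

The haversine formula gives a central angle δ ≈ 1.491 rad (85.4°) between the endpoints.
Interpolate at f = 1/2 with slerp weights a = sin((1−f)δ)/sin δ ≈ 0.681, b = sin(fδ)/sin δ ≈ 0.681.
p = a·p₁ + b·p₂ ≈ (0.577, 0.260, 0.774); φ = arcsin(p_z) ≈ 50.71°, λ = atan2(p_y, p_x) ≈ 24.21°.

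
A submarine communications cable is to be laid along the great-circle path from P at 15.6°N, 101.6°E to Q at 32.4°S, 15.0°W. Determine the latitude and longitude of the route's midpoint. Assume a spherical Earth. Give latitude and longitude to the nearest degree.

≈ 16°S, 49°E

From cos δ = sin φ₁ sin φ₂ + cos φ₁ cos φ₂ cos Δλ, the central angle is δ ≈ 2.104 rad (120.5°).
Interpolate at f = 1/2 with slerp weights a = sin((1−f)δ)/sin δ ≈ 1.008, b = sin(fδ)/sin δ ≈ 1.008.
p = a·p₁ + b·p₂ ≈ (0.627, 0.731, -0.269); φ = arcsin(p_z) ≈ -15.61°, λ = atan2(p_y, p_x) ≈ 49.38°.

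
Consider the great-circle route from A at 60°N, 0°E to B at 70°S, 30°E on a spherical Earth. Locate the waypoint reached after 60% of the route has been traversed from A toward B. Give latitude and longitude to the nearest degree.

The haversine formula gives a central angle δ ≈ 2.299 rad (131.7°) between the endpoints.
Interpolate at f = 0.60 with slerp weights a = sin((1−f)δ)/sin δ ≈ 1.066, b = sin(fδ)/sin δ ≈ 1.316.
p = a·p₁ + b·p₂ ≈ (0.923, 0.225, -0.313); φ = arcsin(p_z) ≈ -18.25°, λ = atan2(p_y, p_x) ≈ 13.70°.

≈ 18°S, 14°E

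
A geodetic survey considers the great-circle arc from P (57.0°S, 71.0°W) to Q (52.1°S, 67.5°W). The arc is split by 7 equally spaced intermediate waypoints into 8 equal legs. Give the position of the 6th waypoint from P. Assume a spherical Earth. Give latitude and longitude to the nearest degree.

Write both endpoints as unit vectors p₁, p₂ with components (cos φ cos λ, cos φ sin λ, sin φ).
The central angle between the endpoints is δ = arccos(p₁·p₂) ≈ 0.093 rad (5.3°).
Interpolate at f = 6/8 with slerp weights a = sin((1−f)δ)/sin δ ≈ 0.250, b = sin(fδ)/sin δ ≈ 0.750.
p = a·p₁ + b·p₂ ≈ (0.221, -0.555, -0.802); φ = arcsin(p_z) ≈ -53.33°, λ = atan2(p_y, p_x) ≈ -68.30°.

≈ (53°S, 68°W)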